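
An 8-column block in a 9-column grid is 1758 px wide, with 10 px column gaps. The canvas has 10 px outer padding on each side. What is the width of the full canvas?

1999 px

Subtracting 7 column gaps of 10 leaves 1688 for 8 columns, so c = 211 px.
Canvas = 2·10 + 9·211 + 8·10 = 20 + 1899 + 80 = 1999 px.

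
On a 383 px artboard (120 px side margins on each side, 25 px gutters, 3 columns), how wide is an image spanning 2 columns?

87 px

Content width = 383 − 2·120 = 143 px.
Subtracting 2 gutters of 25 leaves 93 for 3 columns, so c = 31 px.
2 columns plus 1 gutter: 62 + 25 = 87 px.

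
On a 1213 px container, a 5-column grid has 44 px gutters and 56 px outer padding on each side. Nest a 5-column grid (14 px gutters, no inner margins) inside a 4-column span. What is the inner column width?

Inside the margins: 1213 − 112 = 1101 px.
5 columns + 4 gutters: 5c + 4·44 = 1101.
5c = 1101 − 176 = 925, so c = 185 px.
4-column span = 4·185 + 3·44 = 872 px.
5d + 4·14 = 872 → 5d = 816 → d = 163.2 px.

163.2 px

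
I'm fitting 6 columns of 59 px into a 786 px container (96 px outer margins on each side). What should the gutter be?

48 px

Content width = 786 − 2·96 = 594 px.
6·59 + 5g = 594 → 5g = 240 → g = 48 px.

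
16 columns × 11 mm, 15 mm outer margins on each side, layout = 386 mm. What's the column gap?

Take off 30 mm of margins, leaving 356 mm.
16·11 + 15g = 356 → 15g = 180 → g = 12 mm.

12 mm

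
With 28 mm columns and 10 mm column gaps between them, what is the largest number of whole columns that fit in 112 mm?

3 columns

k columns need k·28 + (k−1)·10 = k·38 − 10.
k·38 − 10 ≤ 112 → k ≤ 122 / 38 ≈ 3.21, so k = 3.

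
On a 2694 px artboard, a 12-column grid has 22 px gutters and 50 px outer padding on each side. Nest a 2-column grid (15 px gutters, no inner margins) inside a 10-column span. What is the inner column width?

1071.5 px

Subtract both margins: 2694 − 2·50 = 2594 px.
Subtracting 11 gutters of 22 leaves 2352 for 12 columns, so c = 196 px.
Span of 10: 10·196 + 9·22 = 1960 + 198 = 2158 px.
2158 − 1·15 = 2143; ÷2 gives d = 1071.5 px.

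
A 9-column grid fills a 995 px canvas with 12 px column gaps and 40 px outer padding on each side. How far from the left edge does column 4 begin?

349 px

Subtract both margins: 995 − 2·40 = 915 px.
9 columns + 8 column gaps: 9c + 8·12 = 915.
9c = 915 − 96 = 819, so c = 91 px.
Before column 4: the margin + 3 columns + 3 column gaps.
Offset = 40 + 3·(91 + 12) = 40 + 309 = 349 px.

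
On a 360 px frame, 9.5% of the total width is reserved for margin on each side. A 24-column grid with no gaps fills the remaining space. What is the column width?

Margins: 9.5% × 360 = 34.2 px each, so content = 360 − 68.4 = 291.6 px.
291.6 / 24 = 12.15 px per column.

12.15 px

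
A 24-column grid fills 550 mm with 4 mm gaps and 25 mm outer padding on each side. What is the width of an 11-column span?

Inside the margins: 550 − 50 = 500 mm.
24 columns + 23 gaps: 24c + 23·4 = 500.
24c = 500 − 92 = 408, so c = 17 mm.
11 columns plus 10 gaps: 187 + 40 = 227 mm.

227 mm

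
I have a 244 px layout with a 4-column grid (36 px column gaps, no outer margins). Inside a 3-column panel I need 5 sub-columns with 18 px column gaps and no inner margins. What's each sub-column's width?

4c + 3·36 = 244 → 4c = 136 → c = 34 px.
Span of 3: 3·34 + 2·36 = 102 + 72 = 174 px.
174 − 4·18 = 102; ÷5 gives d = 20.4 px.

20.4 px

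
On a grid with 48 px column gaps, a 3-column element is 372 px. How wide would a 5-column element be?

652 px

3 columns + 2 column gaps: 3c + 2·48 = 372.
3c = 372 − 96 = 276, so c = 92 px.
Span of 5: 5·92 + 4·48 = 460 + 192 = 652 px.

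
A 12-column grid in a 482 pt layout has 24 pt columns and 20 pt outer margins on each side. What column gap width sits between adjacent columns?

Subtract both margins: 482 − 2·20 = 442 pt.
12·24 + 11g = 442 → 11g = 154 → g = 14 pt.

14 pt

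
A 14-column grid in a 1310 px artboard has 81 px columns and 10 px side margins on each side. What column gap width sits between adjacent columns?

Take off 20 px of margins, leaving 1290 px.
14·81 + 13g = 1290 → 13g = 156 → g = 12 px.

12 px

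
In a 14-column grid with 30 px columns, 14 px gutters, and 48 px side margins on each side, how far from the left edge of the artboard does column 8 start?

356 px

Before column 8: the margin + 7 columns + 7 gutters.
Offset = 48 + 7·(30 + 14) = 48 + 308 = 356 px.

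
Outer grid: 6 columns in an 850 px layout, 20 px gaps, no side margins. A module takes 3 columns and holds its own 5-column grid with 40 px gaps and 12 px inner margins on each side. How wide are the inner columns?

850 − 5·20 = 750; ÷6 gives c = 125 px.
3-column span = 3·125 + 2·20 = 415 px.
Inner content = 415 − 2·12 = 391 px.
5 columns + 4 gaps: 5d + 4·40 = 391.
5d = 391 − 160 = 231, so d = 46.2 px.

46.2 px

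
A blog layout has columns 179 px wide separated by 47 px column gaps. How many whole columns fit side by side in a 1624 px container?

Each extra column adds 179 + 47 = 226 px.
(1624 + 47) / 226 = 7.39, so 7 columns fit.

7 columns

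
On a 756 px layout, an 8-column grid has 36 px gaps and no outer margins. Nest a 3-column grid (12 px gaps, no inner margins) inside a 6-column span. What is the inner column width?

Subtracting 7 gaps of 36 leaves 504 for 8 columns, so c = 63 px.
Span of 6: 6·63 + 5·36 = 378 + 180 = 558 px.
Subtracting 2 gaps of 12 leaves 534 for 3 columns, so d = 178 px.

178 px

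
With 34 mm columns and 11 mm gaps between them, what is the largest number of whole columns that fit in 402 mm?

k columns need k·34 + (k−1)·11 = k·45 − 11.
k·45 − 11 ≤ 402 → k ≤ 413 / 45 ≈ 9.18, so k = 9.

9 columns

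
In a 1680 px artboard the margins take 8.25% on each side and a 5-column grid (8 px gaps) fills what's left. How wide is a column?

274.16 px

Each margin = 8.25% of 1680 = 138.6 px; content = 1680 − 2·138.6 = 1402.8 px.
5c + 4·8 = 1402.8 → 5c = 1370.8 → c = 274.16 px.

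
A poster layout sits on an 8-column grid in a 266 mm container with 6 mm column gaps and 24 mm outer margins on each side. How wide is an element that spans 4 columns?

Content width = 266 − 2·24 = 218 mm.
8 columns + 7 column gaps: 8c + 7·6 = 218.
8c = 218 − 42 = 176, so c = 22 mm.
4 columns plus 3 column gaps: 88 + 18 = 106 mm.

106 mm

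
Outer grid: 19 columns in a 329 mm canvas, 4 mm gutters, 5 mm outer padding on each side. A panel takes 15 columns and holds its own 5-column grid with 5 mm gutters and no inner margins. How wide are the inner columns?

46.2 mm

Take off 10 mm of margins, leaving 319 mm.
19c + 18·4 = 319 → 19c = 247 → c = 13 mm.
15-column span = 15·13 + 14·4 = 251 mm.
5 columns + 4 gutters: 5d + 4·5 = 251.
5d = 251 − 20 = 231, so d = 46.2 mm.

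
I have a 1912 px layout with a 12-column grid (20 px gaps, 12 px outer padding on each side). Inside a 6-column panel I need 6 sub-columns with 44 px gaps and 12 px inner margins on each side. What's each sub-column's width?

Inside the margins: 1912 − 24 = 1888 px.
Subtracting 11 gaps of 20 leaves 1668 for 12 columns, so c = 139 px.
Span of 6: 6·139 + 5·20 = 834 + 100 = 934 px.
Inner content = 934 − 2·12 = 910 px.
910 − 5·44 = 690; ÷6 gives d = 115 px.

115 px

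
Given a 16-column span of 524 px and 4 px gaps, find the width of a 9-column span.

293 px

524 − 15·4 = 464; ÷16 gives c = 29 px.
9 columns plus 8 gaps: 261 + 32 = 293 px.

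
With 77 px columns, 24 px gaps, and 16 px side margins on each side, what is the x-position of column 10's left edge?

Column 10 starts at margin + 9·(column + gutter) = 16 + 9·101 = 925 px.

925 px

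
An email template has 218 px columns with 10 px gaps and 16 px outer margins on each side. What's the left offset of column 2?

244 px

Before column 2: the margin + 1 column + 1 gap.
Offset = 16 + 1·(218 + 10) = 16 + 228 = 244 px.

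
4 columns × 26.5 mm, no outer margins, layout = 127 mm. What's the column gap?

Columns use 106 mm, leaving 21 mm across 3 column gaps = 7 mm each.

7 mm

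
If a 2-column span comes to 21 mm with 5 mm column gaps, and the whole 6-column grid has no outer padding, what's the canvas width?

73 mm

Subtracting 1 column gap of 5 leaves 16 for 2 columns, so c = 8 mm.
Summing: 48 + 25 = 73 mm.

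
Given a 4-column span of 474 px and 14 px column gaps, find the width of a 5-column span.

596 px

474 − 3·14 = 432; ÷4 gives c = 108 px.
5-column span = 5·108 + 4·14 = 596 px.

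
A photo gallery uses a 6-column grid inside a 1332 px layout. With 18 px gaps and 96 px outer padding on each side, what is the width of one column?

175 px

Take off 192 px of margins, leaving 1140 px.
6c + 5·18 = 1140 → 6c = 1050 → c = 175 px.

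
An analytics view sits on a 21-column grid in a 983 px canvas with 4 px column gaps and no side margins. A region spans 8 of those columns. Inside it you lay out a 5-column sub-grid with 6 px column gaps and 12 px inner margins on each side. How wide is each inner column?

64.8 px

Subtracting 20 column gaps of 4 leaves 903 for 21 columns, so c = 43 px.
Span of 8: 8·43 + 7·4 = 344 + 28 = 372 px.
Inner content = 372 − 2·12 = 348 px.
Subtracting 4 column gaps of 6 leaves 324 for 5 columns, so d = 64.8 px.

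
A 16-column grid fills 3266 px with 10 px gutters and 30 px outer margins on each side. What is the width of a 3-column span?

Inside the margins: 3266 − 60 = 3206 px.
16 columns + 15 gutters: 16c + 15·10 = 3206.
16c = 3206 − 150 = 3056, so c = 191 px.
3 columns plus 2 gutters: 573 + 20 = 593 px.

593 px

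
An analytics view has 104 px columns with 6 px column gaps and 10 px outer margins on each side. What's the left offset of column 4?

340 px

Before column 4: the margin + 3 columns + 3 column gaps.
Offset = 10 + 3·(104 + 6) = 10 + 330 = 340 px.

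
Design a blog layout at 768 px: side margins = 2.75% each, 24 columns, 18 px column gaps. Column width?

Each margin = 2.75% of 768 = 21.12 px; content = 768 − 2·21.12 = 725.76 px.
24c + 23·18 = 725.76 → 24c = 311.76 → c = 12.99 px.

12.99 px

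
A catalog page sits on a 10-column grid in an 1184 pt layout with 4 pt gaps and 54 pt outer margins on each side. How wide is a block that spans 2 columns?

212 pt

Inside the margins: 1184 − 108 = 1076 pt.
10 columns + 9 gaps: 10c + 9·4 = 1076.
10c = 1076 − 36 = 1040, so c = 104 pt.
2 columns plus 1 gap: 208 + 4 = 212 pt.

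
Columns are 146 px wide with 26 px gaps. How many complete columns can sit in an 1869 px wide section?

11 columns

11 columns: 11·146 + 10·26 = 1866 px ≤ 1869.
12 columns: 2038 px > 1869. So 11.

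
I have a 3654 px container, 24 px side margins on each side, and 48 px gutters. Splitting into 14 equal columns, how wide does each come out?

213 px

Content width = 3654 − 2·24 = 3606 px.
3606 − 13·48 = 2982; ÷14 gives c = 213 px.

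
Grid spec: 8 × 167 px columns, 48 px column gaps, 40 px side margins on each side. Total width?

Total width: 2·40 + 8·167 + 7·48 = 1752 px.

1752 px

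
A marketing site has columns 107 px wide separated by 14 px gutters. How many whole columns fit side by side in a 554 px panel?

4 columns

k columns need k·107 + (k−1)·14 = k·121 − 14.
k·121 − 14 ≤ 554 → k ≤ 568 / 121 ≈ 4.69, so k = 4.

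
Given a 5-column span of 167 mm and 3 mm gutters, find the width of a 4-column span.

133 mm

167 − 4·3 = 155; ÷5 gives c = 31 mm.
4 columns plus 3 gutters: 124 + 9 = 133 mm.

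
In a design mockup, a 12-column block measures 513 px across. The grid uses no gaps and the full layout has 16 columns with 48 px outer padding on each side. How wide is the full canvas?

780 px

With no gaps, each column is 513/12 = 42.75 px.
Summing: 96 + 684 = 780 px.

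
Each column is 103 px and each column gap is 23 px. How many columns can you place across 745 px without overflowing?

k columns need k·103 + (k−1)·23 = k·126 − 23.
k·126 − 23 ≤ 745 → k ≤ 768 / 126 ≈ 6.10, so k = 6.

6 columns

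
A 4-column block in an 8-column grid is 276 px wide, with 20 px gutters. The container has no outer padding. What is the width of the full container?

572 px

Subtracting 3 gutters of 20 leaves 216 for 4 columns, so c = 54 px.
Summing: 432 + 140 = 572 px.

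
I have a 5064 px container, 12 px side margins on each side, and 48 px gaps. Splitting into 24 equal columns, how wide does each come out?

Take off 24 px of margins, leaving 5040 px.
24 columns + 23 gaps: 24c + 23·48 = 5040.
24c = 5040 − 1104 = 3936, so c = 164 px.

164 px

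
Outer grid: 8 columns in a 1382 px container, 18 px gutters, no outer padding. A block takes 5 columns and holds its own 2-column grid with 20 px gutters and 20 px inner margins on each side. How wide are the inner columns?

398.5 px

Subtracting 7 gutters of 18 leaves 1256 for 8 columns, so c = 157 px.
Span of 5: 5·157 + 4·18 = 785 + 72 = 857 px.
Inner content = 857 − 2·20 = 817 px.
817 − 1·20 = 797; ÷2 gives d = 398.5 px.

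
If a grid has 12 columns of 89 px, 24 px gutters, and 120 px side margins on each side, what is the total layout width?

Layout = 2·120 + 12·89 + 11·24 = 240 + 1068 + 264 = 1572 px.

1572 px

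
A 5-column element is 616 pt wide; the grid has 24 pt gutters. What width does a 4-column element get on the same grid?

488 pt

5 columns + 4 gutters: 5c + 4·24 = 616.
5c = 616 − 96 = 520, so c = 104 pt.
4 columns plus 3 gutters: 416 + 72 = 488 pt.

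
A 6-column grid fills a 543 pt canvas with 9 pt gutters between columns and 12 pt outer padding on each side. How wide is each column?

Content width = 543 − 2·12 = 519 pt.
519 − 5·9 = 474; ÷6 gives c = 79 pt.

79 pt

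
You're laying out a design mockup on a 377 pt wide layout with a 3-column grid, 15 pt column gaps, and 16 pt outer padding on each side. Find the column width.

105 pt

Inside the margins: 377 − 32 = 345 pt.
3c + 2·15 = 345 → 3c = 315 → c = 105 pt.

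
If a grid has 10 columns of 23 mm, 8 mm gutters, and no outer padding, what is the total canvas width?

302 mm

Total width: 10·23 + 9·8 = 302 mm.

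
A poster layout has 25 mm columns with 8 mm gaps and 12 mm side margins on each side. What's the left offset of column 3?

Each column+gutter stride is 33 mm; 2 of them past the 12 mm margin is 12 + 66 = 78 mm.

78 mm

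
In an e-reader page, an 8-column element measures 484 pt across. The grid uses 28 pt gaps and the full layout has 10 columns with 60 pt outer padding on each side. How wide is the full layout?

484 − 7·28 = 288; ÷8 gives c = 36 pt.
Total width: 2·60 + 10·36 + 9·28 = 732 pt.

732 pt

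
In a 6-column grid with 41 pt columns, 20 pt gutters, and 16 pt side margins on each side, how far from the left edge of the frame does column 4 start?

199 pt

Column 4 starts at margin + 3·(column + gutter) = 16 + 3·61 = 199 pt.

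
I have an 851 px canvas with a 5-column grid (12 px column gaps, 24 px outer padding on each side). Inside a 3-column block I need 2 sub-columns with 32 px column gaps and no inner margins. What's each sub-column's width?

222.5 px

Subtract both margins: 851 − 2·24 = 803 px.
5c + 4·12 = 803 → 5c = 755 → c = 151 px.
3 columns plus 2 column gaps: 453 + 24 = 477 px.
Subtracting 1 column gap of 32 leaves 445 for 2 columns, so d = 222.5 px.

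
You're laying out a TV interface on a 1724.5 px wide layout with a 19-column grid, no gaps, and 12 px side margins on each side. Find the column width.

89.5 px

Subtract both margins: 1724.5 − 2·12 = 1700.5 px.
1700.5 / 19 = 89.5 px per column.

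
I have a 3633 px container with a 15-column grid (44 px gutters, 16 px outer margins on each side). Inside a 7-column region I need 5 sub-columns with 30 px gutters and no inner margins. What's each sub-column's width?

Inside the margins: 3633 − 32 = 3601 px.
Subtracting 14 gutters of 44 leaves 2985 for 15 columns, so c = 199 px.
7 columns plus 6 gutters: 1393 + 264 = 1657 px.
Subtracting 4 gutters of 30 leaves 1537 for 5 columns, so d = 307.4 px.

307.4 px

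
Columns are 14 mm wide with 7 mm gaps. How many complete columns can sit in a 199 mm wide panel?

Each extra column adds 14 + 7 = 21 mm.
(199 + 7) / 21 = 9.81, so 9 columns fit.

9 columns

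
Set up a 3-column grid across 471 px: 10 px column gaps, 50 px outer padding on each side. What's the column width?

Subtract both margins: 471 − 2·50 = 371 px.
3c + 2·10 = 371 → 3c = 351 → c = 117 px.

117 px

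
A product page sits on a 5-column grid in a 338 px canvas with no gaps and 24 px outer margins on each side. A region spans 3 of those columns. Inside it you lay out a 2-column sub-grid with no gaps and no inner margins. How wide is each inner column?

87 px

Subtract both margins: 338 − 2·24 = 290 px.
With no gaps, each column is 290/5 = 58 px.
3-column span = 3·58 = 174 px.
174 / 2 = 87 px per column.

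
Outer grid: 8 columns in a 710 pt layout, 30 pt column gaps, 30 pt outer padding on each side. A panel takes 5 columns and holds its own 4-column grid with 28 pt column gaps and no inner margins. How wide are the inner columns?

Take off 60 pt of margins, leaving 650 pt.
8 columns + 7 column gaps: 8c + 7·30 = 650.
8c = 650 − 210 = 440, so c = 55 pt.
5 columns plus 4 column gaps: 275 + 120 = 395 pt.
4d + 3·28 = 395 → 4d = 311 → d = 77.75 pt.

77.75 pt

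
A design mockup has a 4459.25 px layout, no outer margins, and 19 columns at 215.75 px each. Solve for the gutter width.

20 px

19 columns take 19·215.75 = 4099.25 px; remaining 360 splits into 18 gutters.
g = 360 / 18 = 20 px.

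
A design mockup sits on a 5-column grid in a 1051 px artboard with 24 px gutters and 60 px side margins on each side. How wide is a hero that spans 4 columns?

Content width = 1051 − 2·60 = 931 px.
Subtracting 4 gutters of 24 leaves 835 for 5 columns, so c = 167 px.
Span of 4: 4·167 + 3·24 = 668 + 72 = 740 px.

740 px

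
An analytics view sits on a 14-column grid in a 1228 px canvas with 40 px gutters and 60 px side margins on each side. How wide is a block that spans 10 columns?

780 px

Inside the margins: 1228 − 120 = 1108 px.
14 columns + 13 gutters: 14c + 13·40 = 1108.
14c = 1108 − 520 = 588, so c = 42 px.
Span of 10: 10·42 + 9·40 = 420 + 360 = 780 px.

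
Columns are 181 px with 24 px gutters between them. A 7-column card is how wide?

1411 px

Span of 7: 7·181 + 6·24 = 1267 + 144 = 1411 px.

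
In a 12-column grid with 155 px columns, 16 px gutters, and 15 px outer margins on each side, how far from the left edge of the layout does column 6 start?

Before column 6: the margin + 5 columns + 5 gutters.
Offset = 15 + 5·(155 + 16) = 15 + 855 = 870 px.

870 px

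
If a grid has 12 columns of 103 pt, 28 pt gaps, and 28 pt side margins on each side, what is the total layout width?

1600 pt

Adding margins, columns and gutters: 56 + 1236 + 308 = 1600 pt.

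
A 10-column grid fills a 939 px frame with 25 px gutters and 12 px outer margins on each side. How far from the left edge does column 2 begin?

Subtract both margins: 939 − 2·12 = 915 px.
Subtracting 9 gutters of 25 leaves 690 for 10 columns, so c = 69 px.
Before column 2: the margin + 1 column + 1 gutter.
Offset = 12 + 1·(69 + 25) = 12 + 94 = 106 px.

106 px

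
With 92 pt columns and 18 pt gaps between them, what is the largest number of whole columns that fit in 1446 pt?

13 columns

13 columns: 13·92 + 12·18 = 1412 pt ≤ 1446.
14 columns: 1522 pt > 1446. So 13.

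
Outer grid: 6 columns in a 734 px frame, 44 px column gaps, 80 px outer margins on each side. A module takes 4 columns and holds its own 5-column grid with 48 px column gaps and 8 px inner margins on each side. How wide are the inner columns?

Outer content = 734 − 2·80 = 574 px.
6 columns + 5 column gaps: 6c + 5·44 = 574.
6c = 574 − 220 = 354, so c = 59 px.
Span of 4: 4·59 + 3·44 = 236 + 132 = 368 px.
Inner content = 368 − 2·8 = 352 px.
352 − 4·48 = 160; ÷5 gives d = 32 px.

32 px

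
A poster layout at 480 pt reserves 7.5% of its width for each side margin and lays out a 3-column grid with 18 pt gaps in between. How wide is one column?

480 × (1 − 2·7.5%) = 480 × 85% = 408 pt for the columns.
Subtracting 2 gaps of 18 leaves 372 for 3 columns, so c = 124 pt.

124 pt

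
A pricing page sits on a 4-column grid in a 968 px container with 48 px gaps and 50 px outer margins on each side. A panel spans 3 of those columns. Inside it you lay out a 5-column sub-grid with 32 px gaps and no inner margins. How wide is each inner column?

102.2 px

Take off 100 px of margins, leaving 868 px.
Subtracting 3 gaps of 48 leaves 724 for 4 columns, so c = 181 px.
Span of 3: 3·181 + 2·48 = 543 + 96 = 639 px.
Subtracting 4 gaps of 32 leaves 511 for 5 columns, so d = 102.2 px.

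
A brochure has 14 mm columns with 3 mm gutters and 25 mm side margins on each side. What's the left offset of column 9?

161 mm

Each column+gutter stride is 17 mm; 8 of them past the 25 mm margin is 25 + 136 = 161 mm.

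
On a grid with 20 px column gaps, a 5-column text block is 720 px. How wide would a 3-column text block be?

424 px

5 columns + 4 column gaps: 5c + 4·20 = 720.
5c = 720 − 80 = 640, so c = 128 px.
3 columns plus 2 column gaps: 384 + 40 = 424 px.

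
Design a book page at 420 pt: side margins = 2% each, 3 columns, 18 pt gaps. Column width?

Margins: 2% × 420 = 8.4 pt each, so content = 420 − 16.8 = 403.2 pt.
Subtracting 2 gaps of 18 leaves 367.2 for 3 columns, so c = 122.4 pt.

122.4 pt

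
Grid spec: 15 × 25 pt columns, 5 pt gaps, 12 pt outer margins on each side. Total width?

469 pt

Adding margins, columns and gutters: 24 + 375 + 70 = 469 pt.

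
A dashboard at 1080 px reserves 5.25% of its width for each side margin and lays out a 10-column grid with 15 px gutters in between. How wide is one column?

83.16 px

Each margin = 5.25% of 1080 = 56.7 px; content = 1080 − 2·56.7 = 966.6 px.
Subtracting 9 gutters of 15 leaves 831.6 for 10 columns, so c = 83.16 px.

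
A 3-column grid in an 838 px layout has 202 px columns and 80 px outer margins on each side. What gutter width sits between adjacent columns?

36 px

Take off 160 px of margins, leaving 678 px.
Columns use 606 px, leaving 72 px across 2 gutters = 36 px each.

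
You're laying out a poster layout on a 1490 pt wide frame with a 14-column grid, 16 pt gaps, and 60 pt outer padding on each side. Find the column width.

83 pt

Subtract both margins: 1490 − 2·60 = 1370 pt.
1370 − 13·16 = 1162; ÷14 gives c = 83 pt.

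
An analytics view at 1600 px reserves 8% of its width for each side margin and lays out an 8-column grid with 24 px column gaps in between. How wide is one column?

147 px

Each margin = 8% of 1600 = 128 px; content = 1600 − 2·128 = 1344 px.
1344 − 7·24 = 1176; ÷8 gives c = 147 px.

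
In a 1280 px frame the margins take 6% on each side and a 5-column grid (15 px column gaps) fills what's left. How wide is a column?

213.28 px

Margins: 6% × 1280 = 76.8 px each, so content = 1280 − 153.6 = 1126.4 px.
5 columns + 4 column gaps: 5c + 4·15 = 1126.4.
5c = 1126.4 − 60 = 1066.4, so c = 213.28 px.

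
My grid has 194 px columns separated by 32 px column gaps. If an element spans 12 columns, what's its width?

12 columns plus 11 column gaps: 2328 + 352 = 2680 px.

2680 px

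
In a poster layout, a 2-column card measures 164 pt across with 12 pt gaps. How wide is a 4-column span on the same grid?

340 pt

2 columns + 1 gap: 2c + 1·12 = 164.
2c = 164 − 12 = 152, so c = 76 pt.
4 columns plus 3 gaps: 304 + 36 = 340 pt.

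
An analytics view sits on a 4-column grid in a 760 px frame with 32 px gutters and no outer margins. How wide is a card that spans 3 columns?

4 columns + 3 gutters: 4c + 3·32 = 760.
4c = 760 − 96 = 664, so c = 166 px.
3-column span = 3·166 + 2·32 = 562 px.

562 px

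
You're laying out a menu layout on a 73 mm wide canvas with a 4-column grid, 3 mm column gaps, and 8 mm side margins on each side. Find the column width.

Content width = 73 − 2·8 = 57 mm.
Subtracting 3 column gaps of 3 leaves 48 for 4 columns, so c = 12 mm.

12 mm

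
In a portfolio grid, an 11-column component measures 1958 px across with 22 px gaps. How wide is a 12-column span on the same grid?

2138 px

11 columns + 10 gaps: 11c + 10·22 = 1958.
11c = 1958 − 220 = 1738, so c = 158 px.
12 columns plus 11 gaps: 1896 + 242 = 2138 px.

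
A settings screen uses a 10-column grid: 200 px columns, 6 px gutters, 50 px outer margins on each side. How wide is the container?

Container = 2·50 + 10·200 + 9·6 = 100 + 2000 + 54 = 2154 px.

2154 px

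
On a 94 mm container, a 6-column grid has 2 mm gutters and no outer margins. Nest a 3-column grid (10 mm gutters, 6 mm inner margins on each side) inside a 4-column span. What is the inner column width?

10 mm

94 − 5·2 = 84; ÷6 gives c = 14 mm.
Span of 4: 4·14 + 3·2 = 56 + 6 = 62 mm.
Inner content = 62 − 2·6 = 50 mm.
3 columns + 2 gutters: 3d + 2·10 = 50.
3d = 50 − 20 = 30, so d = 10 mm.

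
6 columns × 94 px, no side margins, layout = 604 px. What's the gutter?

6·94 + 5g = 604 → 5g = 40 → g = 8 px.

8 px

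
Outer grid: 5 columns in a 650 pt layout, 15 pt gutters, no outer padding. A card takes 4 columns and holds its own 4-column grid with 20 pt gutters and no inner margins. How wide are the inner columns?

114.25 pt

5c + 4·15 = 650 → 5c = 590 → c = 118 pt.
Span of 4: 4·118 + 3·15 = 472 + 45 = 517 pt.
517 − 3·20 = 457; ÷4 gives d = 114.25 pt.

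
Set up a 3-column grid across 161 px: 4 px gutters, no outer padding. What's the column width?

Subtracting 2 gutters of 4 leaves 153 for 3 columns, so c = 51 px.

51 px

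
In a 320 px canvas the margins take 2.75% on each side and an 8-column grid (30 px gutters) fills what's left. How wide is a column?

11.55 px

Margins: 2.75% × 320 = 8.8 px each, so content = 320 − 17.6 = 302.4 px.
Subtracting 7 gutters of 30 leaves 92.4 for 8 columns, so c = 11.55 px.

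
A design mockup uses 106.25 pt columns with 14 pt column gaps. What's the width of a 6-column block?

707.5 pt

6 columns plus 5 column gaps: 637.5 + 70 = 707.5 pt.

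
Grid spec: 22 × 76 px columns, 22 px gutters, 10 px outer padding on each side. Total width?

Adding margins, columns and gutters: 20 + 1672 + 462 = 2154 px.

2154 px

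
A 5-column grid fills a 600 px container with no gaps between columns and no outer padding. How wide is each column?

120 px

5c = 600 → c = 120 px.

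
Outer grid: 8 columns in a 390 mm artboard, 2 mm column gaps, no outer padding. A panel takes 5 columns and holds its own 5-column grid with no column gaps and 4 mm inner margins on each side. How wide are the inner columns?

Subtracting 7 column gaps of 2 leaves 376 for 8 columns, so c = 47 mm.
5-column span = 5·47 + 4·2 = 243 mm.
Inner content = 243 − 2·4 = 235 mm.
235 / 5 = 47 mm per column.

47 mm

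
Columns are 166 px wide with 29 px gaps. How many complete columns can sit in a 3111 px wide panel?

k columns need k·166 + (k−1)·29 = k·195 − 29.
k·195 − 29 ≤ 3111 → k ≤ 3140 / 195 ≈ 16.10, so k = 16.

16 columns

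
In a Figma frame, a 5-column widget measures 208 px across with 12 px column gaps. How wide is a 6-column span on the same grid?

5 columns + 4 column gaps: 5c + 4·12 = 208.
5c = 208 − 48 = 160, so c = 32 px.
6-column span = 6·32 + 5·12 = 252 px.

252 px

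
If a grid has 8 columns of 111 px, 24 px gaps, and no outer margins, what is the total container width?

Container = 8·111 + 7·24 = 888 + 168 = 1056 px.

1056 px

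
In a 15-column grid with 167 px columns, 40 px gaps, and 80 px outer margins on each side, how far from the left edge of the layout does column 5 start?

Before column 5: the margin + 4 columns + 4 gaps.
Offset = 80 + 4·(167 + 40) = 80 + 828 = 908 px.

908 px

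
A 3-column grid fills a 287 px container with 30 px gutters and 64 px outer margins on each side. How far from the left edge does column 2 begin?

Content = 287 − 2·64 = 159 px.
159 − 2·30 = 99; ÷3 gives c = 33 px.
Each column+gutter stride is 63 px; 1 of them past the 64 px margin is 64 + 63 = 127 px.

127 px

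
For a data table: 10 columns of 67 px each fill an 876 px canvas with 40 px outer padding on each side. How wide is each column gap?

Subtract both margins: 876 − 2·40 = 796 px.
10 columns take 10·67 = 670 px; remaining 126 splits into 9 column gaps.
g = 126 / 9 = 14 px.

14 px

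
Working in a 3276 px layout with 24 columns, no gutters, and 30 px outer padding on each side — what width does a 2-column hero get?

Inside the margins: 3276 − 60 = 3216 px.
With no gutters, each column is 3216/24 = 134 px.
2-column span = 2·134 = 268 px.

268 px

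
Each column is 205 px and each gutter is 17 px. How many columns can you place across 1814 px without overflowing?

8 columns: 8·205 + 7·17 = 1759 px ≤ 1814.
9 columns: 1981 px > 1814. So 8.

8 columns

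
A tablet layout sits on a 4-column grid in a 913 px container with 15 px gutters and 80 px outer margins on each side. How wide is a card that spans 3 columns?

Content width = 913 − 2·80 = 753 px.
Subtracting 3 gutters of 15 leaves 708 for 4 columns, so c = 177 px.
3 columns plus 2 gutters: 531 + 30 = 561 px.

561 px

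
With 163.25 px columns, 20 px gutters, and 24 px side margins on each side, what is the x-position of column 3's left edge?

Before column 3: the margin + 2 columns + 2 gutters.
Offset = 24 + 2·(163.25 + 20) = 24 + 366.5 = 390.5 px.

390.5 px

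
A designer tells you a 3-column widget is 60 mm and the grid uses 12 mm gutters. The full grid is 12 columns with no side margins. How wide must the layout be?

60 − 2·12 = 36; ÷3 gives c = 12 mm.
Summing: 144 + 132 = 276 mm.

276 mm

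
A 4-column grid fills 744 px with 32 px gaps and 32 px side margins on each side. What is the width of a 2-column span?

Subtract both margins: 744 − 2·32 = 680 px.
680 − 3·32 = 584; ÷4 gives c = 146 px.
2-column span = 2·146 + 1·32 = 324 px.

324 px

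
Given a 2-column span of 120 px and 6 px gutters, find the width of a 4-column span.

246 px

120 − 1·6 = 114; ÷2 gives c = 57 px.
4-column span = 4·57 + 3·6 = 246 px.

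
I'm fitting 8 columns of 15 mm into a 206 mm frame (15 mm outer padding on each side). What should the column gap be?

Subtract both margins: 206 − 2·15 = 176 mm.
8·15 + 7g = 176 → 7g = 56 → g = 8 mm.

8 mm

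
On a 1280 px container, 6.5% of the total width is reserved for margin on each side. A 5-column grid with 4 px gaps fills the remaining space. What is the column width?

Each margin = 6.5% of 1280 = 83.2 px; content = 1280 − 2·83.2 = 1113.6 px.
5 columns + 4 gaps: 5c + 4·4 = 1113.6.
5c = 1113.6 − 16 = 1097.6, so c = 219.52 px.

219.52 px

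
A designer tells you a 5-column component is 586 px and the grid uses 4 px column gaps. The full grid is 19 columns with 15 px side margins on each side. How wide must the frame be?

2268 px

5c + 4·4 = 586 → 5c = 570 → c = 114 px.
Frame = 2·15 + 19·114 + 18·4 = 30 + 2166 + 72 = 2268 px.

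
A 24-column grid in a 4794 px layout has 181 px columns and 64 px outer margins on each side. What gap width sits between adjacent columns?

14 px

Inside the margins: 4794 − 128 = 4666 px.
24·181 + 23g = 4666 → 23g = 322 → g = 14 px.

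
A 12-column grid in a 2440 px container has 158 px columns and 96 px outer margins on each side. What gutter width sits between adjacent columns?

Take off 192 px of margins, leaving 2248 px.
12 columns take 12·158 = 1896 px; remaining 352 splits into 11 gutters.
g = 352 / 11 = 32 px.

32 px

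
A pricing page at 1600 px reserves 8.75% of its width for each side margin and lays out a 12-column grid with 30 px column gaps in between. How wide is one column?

82.5 px

Margins: 8.75% × 1600 = 140 px each, so content = 1600 − 280 = 1320 px.
Subtracting 11 column gaps of 30 leaves 990 for 12 columns, so c = 82.5 px.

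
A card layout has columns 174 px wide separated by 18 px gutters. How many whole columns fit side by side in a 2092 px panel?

Each extra column adds 174 + 18 = 192 px.
(2092 + 18) / 192 = 10.99, so 10 columns fit.

10 columns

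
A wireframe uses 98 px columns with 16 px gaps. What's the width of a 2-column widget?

Span of 2: 2·98 + 1·16 = 196 + 16 = 212 px.

212 px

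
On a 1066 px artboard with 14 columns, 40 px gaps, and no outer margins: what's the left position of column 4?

237 px

14c + 13·40 = 1066 → 14c = 546 → c = 39 px.
No margin, so column 4 starts at 3·(column + gutter) = 3·79 = 237 px.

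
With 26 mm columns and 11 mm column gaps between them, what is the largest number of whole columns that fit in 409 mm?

k columns need k·26 + (k−1)·11 = k·37 − 11.
k·37 − 11 ≤ 409 → k ≤ 420 / 37 ≈ 11.35, so k = 11.

11 columns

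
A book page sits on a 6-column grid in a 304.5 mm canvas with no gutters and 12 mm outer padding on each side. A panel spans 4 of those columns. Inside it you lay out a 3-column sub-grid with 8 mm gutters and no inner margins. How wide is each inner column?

Inside the margins: 304.5 − 24 = 280.5 mm.
With no gutters, each column is 280.5/6 = 46.75 mm.
4-column span = 4·46.75 = 187 mm.
3d + 2·8 = 187 → 3d = 171 → d = 57 mm.

57 mm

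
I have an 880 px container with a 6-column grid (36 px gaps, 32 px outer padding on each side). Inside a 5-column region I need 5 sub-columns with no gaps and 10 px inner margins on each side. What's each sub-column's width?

Inside the margins: 880 − 64 = 816 px.
6c + 5·36 = 816 → 6c = 636 → c = 106 px.
Span of 5: 5·106 + 4·36 = 530 + 144 = 674 px.
Inner content = 674 − 2·10 = 654 px.
5d = 654 → d = 130.8 px.

130.8 px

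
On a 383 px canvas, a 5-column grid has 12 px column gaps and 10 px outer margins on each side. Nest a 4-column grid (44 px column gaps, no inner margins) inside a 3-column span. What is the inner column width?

Outer content = 383 − 2·10 = 363 px.
5c + 4·12 = 363 → 5c = 315 → c = 63 px.
3-column span = 3·63 + 2·12 = 213 px.
213 − 3·44 = 81; ÷4 gives d = 20.25 px.

20.25 px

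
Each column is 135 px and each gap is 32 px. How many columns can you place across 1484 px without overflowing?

Each extra column adds 135 + 32 = 167 px.
(1484 + 32) / 167 = 9.08, so 9 columns fit.

9 columns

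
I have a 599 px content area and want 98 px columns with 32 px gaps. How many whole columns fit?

4 columns: 4·98 + 3·32 = 488 px ≤ 599.
5 columns: 618 px > 599. So 4.

4 columns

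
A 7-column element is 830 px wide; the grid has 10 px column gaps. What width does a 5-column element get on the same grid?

590 px

7 columns + 6 column gaps: 7c + 6·10 = 830.
7c = 830 − 60 = 770, so c = 110 px.
Span of 5: 5·110 + 4·10 = 550 + 40 = 590 px.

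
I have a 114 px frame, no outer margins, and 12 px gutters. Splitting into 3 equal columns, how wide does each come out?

3c + 2·12 = 114 → 3c = 90 → c = 30 px.

30 px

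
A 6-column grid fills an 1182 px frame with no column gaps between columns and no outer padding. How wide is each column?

197 px

1182 / 6 = 197 px per column.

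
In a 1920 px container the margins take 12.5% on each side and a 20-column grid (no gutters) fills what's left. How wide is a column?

1920 × (1 − 2·12.5%) = 1920 × 75% = 1440 px for the columns.
1440 / 20 = 72 px per column.

72 px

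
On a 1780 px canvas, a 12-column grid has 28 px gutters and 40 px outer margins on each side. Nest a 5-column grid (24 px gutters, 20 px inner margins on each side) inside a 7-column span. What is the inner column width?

168.8 px

Outer content = 1780 − 2·40 = 1700 px.
1700 − 11·28 = 1392; ÷12 gives c = 116 px.
Span of 7: 7·116 + 6·28 = 812 + 168 = 980 px.
Inner content = 980 − 2·20 = 940 px.
940 − 4·24 = 844; ÷5 gives d = 168.8 px.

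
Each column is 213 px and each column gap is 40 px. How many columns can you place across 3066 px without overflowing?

12 columns

k columns need k·213 + (k−1)·40 = k·253 − 40.
k·253 − 40 ≤ 3066 → k ≤ 3106 / 253 ≈ 12.28, so k = 12.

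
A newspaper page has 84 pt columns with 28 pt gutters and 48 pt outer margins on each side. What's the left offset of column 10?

1056 pt

Column 10 starts at margin + 9·(column + gutter) = 48 + 9·112 = 1056 pt.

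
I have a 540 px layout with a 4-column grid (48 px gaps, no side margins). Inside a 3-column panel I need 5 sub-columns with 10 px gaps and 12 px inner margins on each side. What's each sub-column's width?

65.8 px

4c + 3·48 = 540 → 4c = 396 → c = 99 px.
3-column span = 3·99 + 2·48 = 393 px.
Inner content = 393 − 2·12 = 369 px.
5 columns + 4 gaps: 5d + 4·10 = 369.
5d = 369 − 40 = 329, so d = 65.8 px.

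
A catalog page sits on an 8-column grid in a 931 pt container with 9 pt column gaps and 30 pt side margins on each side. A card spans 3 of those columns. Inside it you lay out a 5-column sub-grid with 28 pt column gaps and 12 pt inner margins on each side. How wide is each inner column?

37 pt

Outer content = 931 − 2·30 = 871 pt.
871 − 7·9 = 808; ÷8 gives c = 101 pt.
Span of 3: 3·101 + 2·9 = 303 + 18 = 321 pt.
Inner content = 321 − 2·12 = 297 pt.
Subtracting 4 column gaps of 28 leaves 185 for 5 columns, so d = 37 pt.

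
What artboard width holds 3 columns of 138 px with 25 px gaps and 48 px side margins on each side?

Total width: 2·48 + 3·138 + 2·25 = 560 px.

560 px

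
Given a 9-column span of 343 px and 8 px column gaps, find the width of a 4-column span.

148 px

9 columns + 8 column gaps: 9c + 8·8 = 343.
9c = 343 − 64 = 279, so c = 31 px.
4-column span = 4·31 + 3·8 = 148 px.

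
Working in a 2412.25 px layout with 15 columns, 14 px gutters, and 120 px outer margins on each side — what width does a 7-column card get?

Content width = 2412.25 − 2·120 = 2172.25 px.
15c + 14·14 = 2172.25 → 15c = 1976.25 → c = 131.75 px.
Span of 7: 7·131.75 + 6·14 = 922.25 + 84 = 1006.25 px.

1006.25 px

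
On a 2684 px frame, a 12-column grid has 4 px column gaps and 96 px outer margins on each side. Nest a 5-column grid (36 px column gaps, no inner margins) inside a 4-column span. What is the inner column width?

136.8 px

Inside the margins: 2684 − 192 = 2492 px.
12c + 11·4 = 2492 → 12c = 2448 → c = 204 px.
4 columns plus 3 column gaps: 816 + 12 = 828 px.
5 columns + 4 column gaps: 5d + 4·36 = 828.
5d = 828 − 144 = 684, so d = 136.8 px.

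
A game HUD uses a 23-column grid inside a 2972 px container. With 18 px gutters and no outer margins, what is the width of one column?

2972 − 22·18 = 2576; ÷23 gives c = 112 px.

112 px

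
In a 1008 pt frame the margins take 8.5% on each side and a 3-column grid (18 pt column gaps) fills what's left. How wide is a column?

Each margin = 8.5% of 1008 = 85.68 pt; content = 1008 − 2·85.68 = 836.64 pt.
Subtracting 2 column gaps of 18 leaves 800.64 for 3 columns, so c = 266.88 pt.

266.88 pt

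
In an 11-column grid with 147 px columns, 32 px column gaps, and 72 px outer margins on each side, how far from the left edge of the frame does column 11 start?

1862 px

Before column 11: the margin + 10 columns + 10 column gaps.
Offset = 72 + 10·(147 + 32) = 72 + 1790 = 1862 px.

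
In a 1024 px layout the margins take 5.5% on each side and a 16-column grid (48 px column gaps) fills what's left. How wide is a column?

11.96 px

Margins: 5.5% × 1024 = 56.32 px each, so content = 1024 − 112.64 = 911.36 px.
911.36 − 15·48 = 191.36; ÷16 gives c = 11.96 px.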